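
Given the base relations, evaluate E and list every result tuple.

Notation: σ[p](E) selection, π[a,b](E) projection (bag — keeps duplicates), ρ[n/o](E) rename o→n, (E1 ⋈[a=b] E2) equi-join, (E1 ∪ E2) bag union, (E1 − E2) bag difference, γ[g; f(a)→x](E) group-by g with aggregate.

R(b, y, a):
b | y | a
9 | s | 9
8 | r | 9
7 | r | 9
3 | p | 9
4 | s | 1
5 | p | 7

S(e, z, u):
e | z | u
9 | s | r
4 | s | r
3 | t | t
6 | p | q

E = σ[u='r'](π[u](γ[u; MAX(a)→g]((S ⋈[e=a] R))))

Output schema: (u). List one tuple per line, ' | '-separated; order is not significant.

Stepwise |·|:
  S → 4
  R → 6
  (S ⋈[e=a] R) → 4
  γ[u; MAX(a)→g]((S ⋈[e=a] R)) → 1
  π[u](γ[u; MAX(a)→g]((S ⋈[e=a] R))) → 1
  σ[u='r'](π[u](γ[u; MAX(a)→g]((S ⋈[e=a] R)))) → 1

== RESULT ==
u
r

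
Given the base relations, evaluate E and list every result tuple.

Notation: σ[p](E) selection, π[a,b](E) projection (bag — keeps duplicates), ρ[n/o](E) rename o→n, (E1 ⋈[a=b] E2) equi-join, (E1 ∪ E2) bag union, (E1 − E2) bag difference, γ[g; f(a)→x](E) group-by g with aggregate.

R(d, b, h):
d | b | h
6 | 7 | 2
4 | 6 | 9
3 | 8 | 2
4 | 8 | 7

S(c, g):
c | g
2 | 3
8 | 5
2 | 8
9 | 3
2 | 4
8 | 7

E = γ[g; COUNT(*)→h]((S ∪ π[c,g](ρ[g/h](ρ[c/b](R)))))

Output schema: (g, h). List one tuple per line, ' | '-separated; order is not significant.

Row counts bottom-up:
  S → 6
  R → 4
  ρ[c/b](R) → 4
  ρ[g/h](ρ[c/b](R)) → 4
  π[c,g](ρ[g/h](ρ[c/b](R))) → 4
  (S ∪ π[c,g](ρ[g/h](ρ[c/b](R)))) → 10
  γ[g; COUNT(*)→h]((S ∪ π[c,g](ρ[g/h](ρ[c/b](R))))) → 7

== RESULT ==
g | h
2 | 2
3 | 2
4 | 1
5 | 1
7 | 2
8 | 1
9 | 1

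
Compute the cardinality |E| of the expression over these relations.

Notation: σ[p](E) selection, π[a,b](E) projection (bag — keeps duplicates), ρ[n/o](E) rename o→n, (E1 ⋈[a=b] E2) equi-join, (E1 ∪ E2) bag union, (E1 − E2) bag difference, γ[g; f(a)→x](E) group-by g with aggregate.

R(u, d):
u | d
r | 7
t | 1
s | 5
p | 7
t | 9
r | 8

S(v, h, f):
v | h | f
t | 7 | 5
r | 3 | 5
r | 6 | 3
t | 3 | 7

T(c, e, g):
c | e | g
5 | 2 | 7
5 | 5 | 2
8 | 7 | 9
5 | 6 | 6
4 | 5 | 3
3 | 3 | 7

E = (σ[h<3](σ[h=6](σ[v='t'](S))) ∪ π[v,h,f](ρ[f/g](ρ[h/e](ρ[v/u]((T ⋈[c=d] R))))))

Row counts bottom-up:
  S → 4
  σ[v='t'](S) → 2
  σ[h=6](σ[v='t'](S)) → 0
  σ[h<3](σ[h=6](σ[v='t'](S))) → 0
  T → 6
  R → 6
  (T ⋈[c=d] R) → 4
  ρ[v/u]((T ⋈[c=d] R)) → 4
  ρ[h/e](ρ[v/u]((T ⋈[c=d] R))) → 4
  ρ[f/g](ρ[h/e](ρ[v/u]((T ⋈[c=d] R)))) → 4
  π[v,h,f](ρ[f/g](ρ[h/e](ρ[v/u]((T ⋈[c=d] R))))) → 4
  (σ[h<3](σ[h=6](σ[v='t'](S))) ∪ π[v,h,f](ρ[f/g](ρ[h/e](ρ[v/u]((T ⋈[c=d] R)))))) → 4

|E| = 4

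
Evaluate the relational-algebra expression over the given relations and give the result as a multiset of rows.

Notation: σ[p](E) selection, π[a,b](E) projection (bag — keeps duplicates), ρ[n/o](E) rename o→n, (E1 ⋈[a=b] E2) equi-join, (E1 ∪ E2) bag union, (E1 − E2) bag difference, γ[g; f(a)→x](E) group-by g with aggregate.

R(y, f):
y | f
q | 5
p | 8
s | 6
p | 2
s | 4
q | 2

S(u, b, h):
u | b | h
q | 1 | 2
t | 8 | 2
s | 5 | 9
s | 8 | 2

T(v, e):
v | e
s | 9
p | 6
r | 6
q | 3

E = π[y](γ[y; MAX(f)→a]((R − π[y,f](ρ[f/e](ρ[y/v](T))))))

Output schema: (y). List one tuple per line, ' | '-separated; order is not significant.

Per-node cardinality:
  R → 6
  T → 4
  ρ[y/v](T) → 4
  ρ[f/e](ρ[y/v](T)) → 4
  π[y,f](ρ[f/e](ρ[y/v](T))) → 4
  (R − π[y,f](ρ[f/e](ρ[y/v](T)))) → 6
  γ[y; MAX(f)→a]((R − π[y,f](ρ[f/e](ρ[y/v](T))))) → 3
  π[y](γ[y; MAX(f)→a]((R − π[y,f](ρ[f/e](ρ[y/v](T)))))) → 3

== RESULT ==
y
p
q
s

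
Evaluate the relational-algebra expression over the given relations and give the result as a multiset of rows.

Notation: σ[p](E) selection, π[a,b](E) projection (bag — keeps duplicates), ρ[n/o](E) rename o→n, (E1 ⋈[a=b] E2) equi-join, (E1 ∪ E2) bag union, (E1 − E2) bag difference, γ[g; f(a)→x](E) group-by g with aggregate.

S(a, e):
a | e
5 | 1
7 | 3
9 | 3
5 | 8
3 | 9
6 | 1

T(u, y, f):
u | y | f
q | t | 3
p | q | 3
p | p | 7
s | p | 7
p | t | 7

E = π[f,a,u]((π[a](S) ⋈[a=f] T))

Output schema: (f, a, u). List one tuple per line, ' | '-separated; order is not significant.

Subexpression sizes:
  S → 6
  π[a](S) → 6
  T → 5
  (π[a](S) ⋈[a=f] T) → 5
  π[f,a,u]((π[a](S) ⋈[a=f] T)) → 5

== RESULT ==
f | a | u
3 | 3 | p
3 | 3 | q
7 | 7 | p
7 | 7 | p
7 | 7 | s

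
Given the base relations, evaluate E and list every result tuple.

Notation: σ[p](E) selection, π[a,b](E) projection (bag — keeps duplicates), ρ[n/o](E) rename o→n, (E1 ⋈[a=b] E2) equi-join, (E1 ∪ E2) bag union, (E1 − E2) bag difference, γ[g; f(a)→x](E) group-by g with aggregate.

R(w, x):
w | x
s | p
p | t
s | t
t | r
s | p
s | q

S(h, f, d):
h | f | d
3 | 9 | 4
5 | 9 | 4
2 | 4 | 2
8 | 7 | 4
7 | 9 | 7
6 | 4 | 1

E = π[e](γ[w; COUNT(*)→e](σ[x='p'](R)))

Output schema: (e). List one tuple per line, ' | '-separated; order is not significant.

Row counts bottom-up:
  R → 6
  σ[x='p'](R) → 2
  γ[w; COUNT(*)→e](σ[x='p'](R)) → 1
  π[e](γ[w; COUNT(*)→e](σ[x='p'](R))) → 1

== RESULT ==
e
2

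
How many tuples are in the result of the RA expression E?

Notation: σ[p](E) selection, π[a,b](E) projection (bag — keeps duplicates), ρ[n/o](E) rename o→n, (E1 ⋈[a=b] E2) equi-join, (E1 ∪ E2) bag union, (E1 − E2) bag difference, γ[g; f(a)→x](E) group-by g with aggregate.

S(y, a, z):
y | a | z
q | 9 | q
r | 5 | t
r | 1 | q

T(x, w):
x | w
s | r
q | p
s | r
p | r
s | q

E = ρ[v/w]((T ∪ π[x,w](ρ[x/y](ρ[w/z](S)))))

Stepwise |·|:
  T → 5
  S → 3
  ρ[w/z](S) → 3
  ρ[x/y](ρ[w/z](S)) → 3
  π[x,w](ρ[x/y](ρ[w/z](S))) → 3
  (T ∪ π[x,w](ρ[x/y](ρ[w/z](S)))) → 8
  ρ[v/w]((T ∪ π[x,w](ρ[x/y](ρ[w/z](S))))) → 8

|E| = 8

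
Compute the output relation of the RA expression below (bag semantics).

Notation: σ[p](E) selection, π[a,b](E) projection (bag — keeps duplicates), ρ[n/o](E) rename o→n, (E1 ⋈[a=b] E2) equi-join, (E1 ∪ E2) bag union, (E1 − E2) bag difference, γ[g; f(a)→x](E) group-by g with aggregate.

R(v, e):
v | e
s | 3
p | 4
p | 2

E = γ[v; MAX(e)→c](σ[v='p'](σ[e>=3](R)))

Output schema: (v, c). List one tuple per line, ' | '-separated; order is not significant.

Row counts bottom-up:
  R → 3
  σ[e>=3](R) → 2
  σ[v='p'](σ[e>=3](R)) → 1
  γ[v; MAX(e)→c](σ[v='p'](σ[e>=3](R))) → 1

== RESULT ==
v | c
p | 4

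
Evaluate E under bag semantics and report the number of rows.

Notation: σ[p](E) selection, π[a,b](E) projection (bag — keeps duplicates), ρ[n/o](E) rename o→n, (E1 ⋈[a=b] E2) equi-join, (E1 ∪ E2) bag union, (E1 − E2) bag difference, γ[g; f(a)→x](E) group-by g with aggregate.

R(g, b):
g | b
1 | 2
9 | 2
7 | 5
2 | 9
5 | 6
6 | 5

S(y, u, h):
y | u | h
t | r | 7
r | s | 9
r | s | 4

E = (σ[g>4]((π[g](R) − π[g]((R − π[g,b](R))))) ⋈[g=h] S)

Stepwise |·|:
  R → 6
  π[g](R) → 6
  R → 6
  R → 6
  π[g,b](R) → 6
  (R − π[g,b](R)) → 0
  π[g]((R − π[g,b](R))) → 0
  (π[g](R) − π[g]((R − π[g,b](R)))) → 6
  σ[g>4]((π[g](R) − π[g]((R − π[g,b](R))))) → 4
  S → 3
  (σ[g>4]((π[g](R) − π[g]((R − π[g,b](R))))) ⋈[g=h] S) → 2

|E| = 2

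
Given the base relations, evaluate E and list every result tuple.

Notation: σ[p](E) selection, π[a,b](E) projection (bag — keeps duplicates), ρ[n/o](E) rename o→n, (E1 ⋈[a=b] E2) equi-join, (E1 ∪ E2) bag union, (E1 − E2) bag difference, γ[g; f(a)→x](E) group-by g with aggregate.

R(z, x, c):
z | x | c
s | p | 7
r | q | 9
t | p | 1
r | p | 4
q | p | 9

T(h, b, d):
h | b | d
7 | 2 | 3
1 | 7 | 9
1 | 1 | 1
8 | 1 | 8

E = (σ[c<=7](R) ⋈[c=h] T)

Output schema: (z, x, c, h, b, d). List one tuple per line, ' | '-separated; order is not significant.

Stepwise |·|:
  R → 5
  σ[c<=7](R) → 3
  T → 4
  (σ[c<=7](R) ⋈[c=h] T) → 3

== RESULT ==
z | x | c | h | b | d
s | p | 7 | 7 | 2 | 3
t | p | 1 | 1 | 1 | 1
t | p | 1 | 1 | 7 | 9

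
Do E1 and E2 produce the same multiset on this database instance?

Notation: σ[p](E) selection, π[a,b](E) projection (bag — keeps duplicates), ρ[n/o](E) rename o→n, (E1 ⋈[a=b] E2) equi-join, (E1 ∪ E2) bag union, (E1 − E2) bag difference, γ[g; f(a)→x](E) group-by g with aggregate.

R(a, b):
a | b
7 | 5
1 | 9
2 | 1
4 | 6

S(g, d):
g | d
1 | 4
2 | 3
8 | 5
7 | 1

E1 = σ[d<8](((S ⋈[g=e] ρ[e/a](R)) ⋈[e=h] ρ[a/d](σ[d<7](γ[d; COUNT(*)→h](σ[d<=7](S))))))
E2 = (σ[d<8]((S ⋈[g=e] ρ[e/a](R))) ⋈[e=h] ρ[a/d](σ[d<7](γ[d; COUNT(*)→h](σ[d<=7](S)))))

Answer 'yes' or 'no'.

E1 row counts bottom-up:
  S → 4
  R → 4
  ρ[e/a](R) → 4
  (S ⋈[g=e] ρ[e/a](R)) → 3
  S → 4
  σ[d<=7](S) → 4
  γ[d; COUNT(*)→h](σ[d<=7](S)) → 4
  σ[d<7](γ[d; COUNT(*)→h](σ[d<=7](S))) → 4
  ρ[a/d](σ[d<7](γ[d; COUNT(*)→h](σ[d<=7](S)))) → 4
  ((S ⋈[g=e] ρ[e/a](R)) ⋈[e=h] ρ[a/d](σ[d<7](γ[d; COUNT(*)→h](σ[d<=7](S))))) → 4
  σ[d<8](((S ⋈[g=e] ρ[e/a](R)) ⋈[e=h] ρ[a/d](σ[d<7](γ[d; COUNT(*)→h](σ[d<=7](S)))))) → 4
E2 row counts bottom-up:
  S → 4
  R → 4
  ρ[e/a](R) → 4
  (S ⋈[g=e] ρ[e/a](R)) → 3
  σ[d<8]((S ⋈[g=e] ρ[e/a](R))) → 3
  S → 4
  σ[d<=7](S) → 4
  γ[d; COUNT(*)→h](σ[d<=7](S)) → 4
  σ[d<7](γ[d; COUNT(*)→h](σ[d<=7](S))) → 4
  ρ[a/d](σ[d<7](γ[d; COUNT(*)→h](σ[d<=7](S)))) → 4
  (σ[d<8]((S ⋈[g=e] ρ[e/a](R))) ⋈[e=h] ρ[a/d](σ[d<7](γ[d; COUNT(*)→h](σ[d<=7](S))))) → 4

E1 and E2 produce the same multiset:
g | d | e | b | a | h
1 | 4 | 1 | 9 | 1 | 1
1 | 4 | 1 | 9 | 3 | 1
1 | 4 | 1 | 9 | 4 | 1
1 | 4 | 1 | 9 | 5 | 1

yes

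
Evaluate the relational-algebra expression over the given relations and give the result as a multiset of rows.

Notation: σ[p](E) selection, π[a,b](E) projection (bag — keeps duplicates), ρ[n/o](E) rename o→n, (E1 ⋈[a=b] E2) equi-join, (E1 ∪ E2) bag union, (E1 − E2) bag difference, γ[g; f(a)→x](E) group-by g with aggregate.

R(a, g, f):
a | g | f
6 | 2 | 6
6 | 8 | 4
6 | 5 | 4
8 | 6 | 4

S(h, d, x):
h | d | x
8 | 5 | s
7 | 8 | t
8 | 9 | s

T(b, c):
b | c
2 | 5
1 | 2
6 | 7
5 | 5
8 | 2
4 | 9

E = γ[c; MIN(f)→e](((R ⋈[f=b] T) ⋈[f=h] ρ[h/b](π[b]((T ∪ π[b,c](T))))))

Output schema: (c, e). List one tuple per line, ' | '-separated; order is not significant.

Stepwise |·|:
  R → 4
  T → 6
  (R ⋈[f=b] T) → 4
  T → 6
  T → 6
  π[b,c](T) → 6
  (T ∪ π[b,c](T)) → 12
  π[b]((T ∪ π[b,c](T))) → 12
  ρ[h/b](π[b]((T ∪ π[b,c](T)))) → 12
  ((R ⋈[f=b] T) ⋈[f=h] ρ[h/b](π[b]((T ∪ π[b,c](T))))) → 8
  γ[c; MIN(f)→e](((R ⋈[f=b] T) ⋈[f=h] ρ[h/b](π[b]((T ∪ π[b,c](T)))))) → 2

== RESULT ==
c | e
7 | 6
9 | 4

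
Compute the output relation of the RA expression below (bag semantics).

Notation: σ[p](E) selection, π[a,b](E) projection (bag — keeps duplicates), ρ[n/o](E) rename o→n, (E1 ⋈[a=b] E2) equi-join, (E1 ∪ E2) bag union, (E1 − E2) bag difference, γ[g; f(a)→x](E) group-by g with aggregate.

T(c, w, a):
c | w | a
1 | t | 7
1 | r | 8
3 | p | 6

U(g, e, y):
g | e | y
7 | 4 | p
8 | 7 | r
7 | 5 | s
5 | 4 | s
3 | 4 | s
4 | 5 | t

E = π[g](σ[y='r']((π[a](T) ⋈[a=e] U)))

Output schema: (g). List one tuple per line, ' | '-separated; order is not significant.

Stepwise |·|:
  T → 3
  π[a](T) → 3
  U → 6
  (π[a](T) ⋈[a=e] U) → 1
  σ[y='r']((π[a](T) ⋈[a=e] U)) → 1
  π[g](σ[y='r']((π[a](T) ⋈[a=e] U))) → 1

== RESULT ==
g
8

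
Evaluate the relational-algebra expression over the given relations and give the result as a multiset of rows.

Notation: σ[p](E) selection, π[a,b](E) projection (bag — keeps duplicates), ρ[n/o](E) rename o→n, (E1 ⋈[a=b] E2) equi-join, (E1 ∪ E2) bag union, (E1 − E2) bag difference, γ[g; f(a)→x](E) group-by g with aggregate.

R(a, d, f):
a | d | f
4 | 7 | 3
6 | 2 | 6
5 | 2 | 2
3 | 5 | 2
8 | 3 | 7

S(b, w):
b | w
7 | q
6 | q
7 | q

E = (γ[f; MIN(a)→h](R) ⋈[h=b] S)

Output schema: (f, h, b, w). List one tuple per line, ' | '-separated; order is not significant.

Per-node cardinality:
  R → 5
  γ[f; MIN(a)→h](R) → 4
  S → 3
  (γ[f; MIN(a)→h](R) ⋈[h=b] S) → 1

== RESULT ==
f | h | b | w
6 | 6 | 6 | q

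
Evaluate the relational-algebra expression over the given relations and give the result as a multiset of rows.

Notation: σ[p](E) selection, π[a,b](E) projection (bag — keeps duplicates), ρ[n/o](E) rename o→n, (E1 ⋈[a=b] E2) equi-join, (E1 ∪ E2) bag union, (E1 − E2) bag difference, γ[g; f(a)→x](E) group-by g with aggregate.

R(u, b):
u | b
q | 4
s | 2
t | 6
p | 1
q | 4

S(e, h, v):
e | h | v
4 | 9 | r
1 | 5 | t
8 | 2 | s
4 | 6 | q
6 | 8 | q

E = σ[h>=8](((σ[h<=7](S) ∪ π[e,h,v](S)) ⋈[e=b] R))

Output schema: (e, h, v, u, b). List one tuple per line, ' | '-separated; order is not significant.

Per-node cardinality:
  S → 5
  σ[h<=7](S) → 3
  S → 5
  π[e,h,v](S) → 5
  (σ[h<=7](S) ∪ π[e,h,v](S)) → 8
  R → 5
  ((σ[h<=7](S) ∪ π[e,h,v](S)) ⋈[e=b] R) → 9
  σ[h>=8](((σ[h<=7](S) ∪ π[e,h,v](S)) ⋈[e=b] R)) → 3

== RESULT ==
e | h | v | u | b
4 | 9 | r | q | 4
4 | 9 | r | q | 4
6 | 8 | q | t | 6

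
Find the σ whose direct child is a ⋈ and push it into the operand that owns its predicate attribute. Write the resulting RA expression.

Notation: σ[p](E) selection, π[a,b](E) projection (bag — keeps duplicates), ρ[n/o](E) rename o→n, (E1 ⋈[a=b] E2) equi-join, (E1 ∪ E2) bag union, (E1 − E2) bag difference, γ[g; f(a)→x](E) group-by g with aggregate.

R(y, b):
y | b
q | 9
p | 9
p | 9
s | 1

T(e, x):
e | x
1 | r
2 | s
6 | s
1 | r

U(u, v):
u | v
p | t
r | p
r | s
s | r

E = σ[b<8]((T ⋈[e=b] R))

σ filters on b, owned by the right side.
E' = (T ⋈[e=b] σ[b<8](R))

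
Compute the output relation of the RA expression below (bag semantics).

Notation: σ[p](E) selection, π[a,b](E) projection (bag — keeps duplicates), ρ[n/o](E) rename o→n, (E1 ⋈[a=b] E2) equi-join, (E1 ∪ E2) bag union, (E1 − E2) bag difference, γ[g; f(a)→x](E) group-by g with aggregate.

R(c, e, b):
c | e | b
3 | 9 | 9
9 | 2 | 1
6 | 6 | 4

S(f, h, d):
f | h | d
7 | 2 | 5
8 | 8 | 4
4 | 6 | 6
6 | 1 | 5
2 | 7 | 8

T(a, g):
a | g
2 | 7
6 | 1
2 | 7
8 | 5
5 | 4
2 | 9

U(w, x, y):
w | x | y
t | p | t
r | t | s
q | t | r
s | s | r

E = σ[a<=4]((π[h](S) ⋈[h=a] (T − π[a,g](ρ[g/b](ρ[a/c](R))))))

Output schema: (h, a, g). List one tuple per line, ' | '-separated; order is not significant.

Subexpression sizes:
  S → 5
  π[h](S) → 5
  T → 6
  R → 3
  ρ[a/c](R) → 3
  ρ[g/b](ρ[a/c](R)) → 3
  π[a,g](ρ[g/b](ρ[a/c](R))) → 3
  (T − π[a,g](ρ[g/b](ρ[a/c](R)))) → 6
  (π[h](S) ⋈[h=a] (T − π[a,g](ρ[g/b](ρ[a/c](R))))) → 5
  σ[a<=4]((π[h](S) ⋈[h=a] (T − π[a,g](ρ[g/b](ρ[a/c](R)))))) → 3

== RESULT ==
h | a | g
2 | 2 | 7
2 | 2 | 7
2 | 2 | 9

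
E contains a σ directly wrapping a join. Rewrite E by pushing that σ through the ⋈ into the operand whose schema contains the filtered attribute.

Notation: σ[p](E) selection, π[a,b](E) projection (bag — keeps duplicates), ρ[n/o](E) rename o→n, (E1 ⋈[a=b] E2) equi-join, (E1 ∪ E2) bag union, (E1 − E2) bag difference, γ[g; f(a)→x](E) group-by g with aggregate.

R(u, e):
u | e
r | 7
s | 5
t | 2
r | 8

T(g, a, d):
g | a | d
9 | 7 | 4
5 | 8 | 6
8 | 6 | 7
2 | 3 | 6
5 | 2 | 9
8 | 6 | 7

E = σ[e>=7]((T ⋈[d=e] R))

σ filters on e, owned by the right side.
E' = (T ⋈[d=e] σ[e>=7](R))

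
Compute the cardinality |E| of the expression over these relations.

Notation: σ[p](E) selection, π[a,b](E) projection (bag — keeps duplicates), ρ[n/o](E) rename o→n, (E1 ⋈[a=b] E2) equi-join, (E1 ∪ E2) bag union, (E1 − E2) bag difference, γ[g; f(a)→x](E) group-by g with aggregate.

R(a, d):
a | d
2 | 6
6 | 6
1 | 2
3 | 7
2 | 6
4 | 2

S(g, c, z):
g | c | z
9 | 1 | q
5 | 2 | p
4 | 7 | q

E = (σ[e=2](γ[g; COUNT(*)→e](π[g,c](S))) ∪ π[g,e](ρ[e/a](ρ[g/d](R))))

Per-node cardinality:
  S → 3
  π[g,c](S) → 3
  γ[g; COUNT(*)→e](π[g,c](S)) → 3
  σ[e=2](γ[g; COUNT(*)→e](π[g,c](S))) → 0
  R → 6
  ρ[g/d](R) → 6
  ρ[e/a](ρ[g/d](R)) → 6
  π[g,e](ρ[e/a](ρ[g/d](R))) → 6
  (σ[e=2](γ[g; COUNT(*)→e](π[g,c](S))) ∪ π[g,e](ρ[e/a](ρ[g/d](R)))) → 6

|E| = 6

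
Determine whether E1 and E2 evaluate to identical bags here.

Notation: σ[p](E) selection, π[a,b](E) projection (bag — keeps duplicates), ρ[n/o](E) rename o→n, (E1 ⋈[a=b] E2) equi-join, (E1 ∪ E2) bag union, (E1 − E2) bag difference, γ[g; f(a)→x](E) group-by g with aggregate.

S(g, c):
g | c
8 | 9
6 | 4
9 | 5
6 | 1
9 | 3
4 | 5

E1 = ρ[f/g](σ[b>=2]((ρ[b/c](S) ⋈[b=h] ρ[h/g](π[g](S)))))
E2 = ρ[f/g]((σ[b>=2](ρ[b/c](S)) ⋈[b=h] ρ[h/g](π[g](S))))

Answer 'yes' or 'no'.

E1 stepwise |·|:
  S → 6
  ρ[b/c](S) → 6
  S → 6
  π[g](S) → 6
  ρ[h/g](π[g](S)) → 6
  (ρ[b/c](S) ⋈[b=h] ρ[h/g](π[g](S))) → 3
  σ[b>=2]((ρ[b/c](S) ⋈[b=h] ρ[h/g](π[g](S)))) → 3
  ρ[f/g](σ[b>=2]((ρ[b/c](S) ⋈[b=h] ρ[h/g](π[g](S))))) → 3
E2 stepwise |·|:
  S → 6
  ρ[b/c](S) → 6
  σ[b>=2](ρ[b/c](S)) → 5
  S → 6
  π[g](S) → 6
  ρ[h/g](π[g](S)) → 6
  (σ[b>=2](ρ[b/c](S)) ⋈[b=h] ρ[h/g](π[g](S))) → 3
  ρ[f/g]((σ[b>=2](ρ[b/c](S)) ⋈[b=h] ρ[h/g](π[g](S)))) → 3

E1 and E2 produce the same multiset:
f | b | h
6 | 4 | 4
8 | 9 | 9
8 | 9 | 9

yes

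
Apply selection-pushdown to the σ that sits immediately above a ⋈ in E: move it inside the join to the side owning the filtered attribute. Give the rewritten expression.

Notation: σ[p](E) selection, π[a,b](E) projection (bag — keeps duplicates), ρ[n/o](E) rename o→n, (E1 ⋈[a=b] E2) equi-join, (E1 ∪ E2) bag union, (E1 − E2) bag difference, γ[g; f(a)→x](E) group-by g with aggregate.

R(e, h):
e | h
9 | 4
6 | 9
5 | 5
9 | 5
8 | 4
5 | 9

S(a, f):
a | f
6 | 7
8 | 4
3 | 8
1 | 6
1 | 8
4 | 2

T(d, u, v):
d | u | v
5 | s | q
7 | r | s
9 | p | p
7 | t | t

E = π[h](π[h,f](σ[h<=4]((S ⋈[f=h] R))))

σ filters on h, owned by the right side.
E' = π[h](π[h,f]((S ⋈[f=h] σ[h<=4](R))))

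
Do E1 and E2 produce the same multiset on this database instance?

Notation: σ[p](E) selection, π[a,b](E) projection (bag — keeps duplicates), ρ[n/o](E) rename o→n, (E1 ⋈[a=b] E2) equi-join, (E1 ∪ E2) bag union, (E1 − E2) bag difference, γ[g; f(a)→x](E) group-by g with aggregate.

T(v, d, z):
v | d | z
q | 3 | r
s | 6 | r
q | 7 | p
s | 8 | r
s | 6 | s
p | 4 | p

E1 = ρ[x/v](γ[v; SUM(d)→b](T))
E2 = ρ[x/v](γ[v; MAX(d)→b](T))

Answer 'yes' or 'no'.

E1 per-node cardinality:
  T → 6
  γ[v; SUM(d)→b](T) → 3
  ρ[x/v](γ[v; SUM(d)→b](T)) → 3
E2 per-node cardinality:
  T → 6
  γ[v; MAX(d)→b](T) → 3
  ρ[x/v](γ[v; MAX(d)→b](T)) → 3

E1 result:
x | b
p | 4
q | 10
s | 20
E2 result:
x | b
p | 4
q | 7
s | 8
Witness: ('q', 10) appears 1× in E1 but 0× in E2.

no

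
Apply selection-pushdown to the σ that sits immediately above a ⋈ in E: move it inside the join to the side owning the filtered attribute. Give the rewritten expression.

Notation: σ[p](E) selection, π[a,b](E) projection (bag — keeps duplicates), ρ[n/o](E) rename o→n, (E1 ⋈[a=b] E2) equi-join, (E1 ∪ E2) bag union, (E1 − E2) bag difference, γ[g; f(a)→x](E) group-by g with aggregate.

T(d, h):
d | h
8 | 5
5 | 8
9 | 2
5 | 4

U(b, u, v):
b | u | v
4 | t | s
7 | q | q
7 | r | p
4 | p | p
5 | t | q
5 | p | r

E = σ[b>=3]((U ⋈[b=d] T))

σ filters on b, owned by the left side.
E' = (σ[b>=3](U) ⋈[b=d] T)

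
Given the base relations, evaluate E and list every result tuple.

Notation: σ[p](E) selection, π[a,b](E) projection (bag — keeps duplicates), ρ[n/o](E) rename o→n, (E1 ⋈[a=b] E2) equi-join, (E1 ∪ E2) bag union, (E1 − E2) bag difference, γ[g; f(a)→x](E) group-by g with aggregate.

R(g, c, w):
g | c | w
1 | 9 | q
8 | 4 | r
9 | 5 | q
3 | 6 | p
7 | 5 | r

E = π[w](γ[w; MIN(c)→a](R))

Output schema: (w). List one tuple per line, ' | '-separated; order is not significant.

Row counts bottom-up:
  R → 5
  γ[w; MIN(c)→a](R) → 3
  π[w](γ[w; MIN(c)→a](R)) → 3

== RESULT ==
w
p
q
r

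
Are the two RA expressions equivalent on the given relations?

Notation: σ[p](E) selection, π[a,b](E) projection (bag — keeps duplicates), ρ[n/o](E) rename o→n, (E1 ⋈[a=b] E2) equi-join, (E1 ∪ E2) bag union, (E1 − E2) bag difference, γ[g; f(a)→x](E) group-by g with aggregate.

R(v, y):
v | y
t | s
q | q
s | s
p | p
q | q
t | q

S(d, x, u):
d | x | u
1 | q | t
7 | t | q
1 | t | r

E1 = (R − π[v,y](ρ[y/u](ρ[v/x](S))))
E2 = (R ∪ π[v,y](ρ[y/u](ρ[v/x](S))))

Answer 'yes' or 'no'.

E1 row counts bottom-up:
  R → 6
  S → 3
  ρ[v/x](S) → 3
  ρ[y/u](ρ[v/x](S)) → 3
  π[v,y](ρ[y/u](ρ[v/x](S))) → 3
  (R − π[v,y](ρ[y/u](ρ[v/x](S)))) → 5
E2 row counts bottom-up:
  R → 6
  S → 3
  ρ[v/x](S) → 3
  ρ[y/u](ρ[v/x](S)) → 3
  π[v,y](ρ[y/u](ρ[v/x](S))) → 3
  (R ∪ π[v,y](ρ[y/u](ρ[v/x](S)))) → 9

E1 result:
v | y
p | p
q | q
q | q
s | s
t | s
E2 result:
v | y
p | p
q | q
q | q
q | t
s | s
t | q
t | q
t | r
t | s
Witness: ('t', 'q') appears 0× in E1 but 2× in E2.

no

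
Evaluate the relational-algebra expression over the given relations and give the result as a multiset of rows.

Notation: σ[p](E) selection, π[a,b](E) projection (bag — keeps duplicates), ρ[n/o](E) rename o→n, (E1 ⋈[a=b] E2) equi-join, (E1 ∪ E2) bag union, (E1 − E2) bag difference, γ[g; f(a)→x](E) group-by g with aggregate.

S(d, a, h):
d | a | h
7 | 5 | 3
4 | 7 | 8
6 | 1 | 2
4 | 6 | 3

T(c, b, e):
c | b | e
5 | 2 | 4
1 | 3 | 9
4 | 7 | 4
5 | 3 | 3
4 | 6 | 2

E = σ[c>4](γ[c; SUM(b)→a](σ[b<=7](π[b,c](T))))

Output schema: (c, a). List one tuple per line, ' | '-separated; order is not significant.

Row counts bottom-up:
  T → 5
  π[b,c](T) → 5
  σ[b<=7](π[b,c](T)) → 5
  γ[c; SUM(b)→a](σ[b<=7](π[b,c](T))) → 3
  σ[c>4](γ[c; SUM(b)→a](σ[b<=7](π[b,c](T)))) → 1

== RESULT ==
c | a
5 | 5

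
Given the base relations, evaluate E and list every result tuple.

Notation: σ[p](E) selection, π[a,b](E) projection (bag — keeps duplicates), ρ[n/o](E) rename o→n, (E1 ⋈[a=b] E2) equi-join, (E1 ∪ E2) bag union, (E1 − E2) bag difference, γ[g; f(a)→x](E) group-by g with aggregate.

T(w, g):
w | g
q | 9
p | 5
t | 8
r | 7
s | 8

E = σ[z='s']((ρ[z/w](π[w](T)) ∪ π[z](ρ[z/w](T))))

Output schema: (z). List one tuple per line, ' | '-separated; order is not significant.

Row counts bottom-up:
  T → 5
  π[w](T) → 5
  ρ[z/w](π[w](T)) → 5
  T → 5
  ρ[z/w](T) → 5
  π[z](ρ[z/w](T)) → 5
  (ρ[z/w](π[w](T)) ∪ π[z](ρ[z/w](T))) → 10
  σ[z='s']((ρ[z/w](π[w](T)) ∪ π[z](ρ[z/w](T)))) → 2

== RESULT ==
z
s
s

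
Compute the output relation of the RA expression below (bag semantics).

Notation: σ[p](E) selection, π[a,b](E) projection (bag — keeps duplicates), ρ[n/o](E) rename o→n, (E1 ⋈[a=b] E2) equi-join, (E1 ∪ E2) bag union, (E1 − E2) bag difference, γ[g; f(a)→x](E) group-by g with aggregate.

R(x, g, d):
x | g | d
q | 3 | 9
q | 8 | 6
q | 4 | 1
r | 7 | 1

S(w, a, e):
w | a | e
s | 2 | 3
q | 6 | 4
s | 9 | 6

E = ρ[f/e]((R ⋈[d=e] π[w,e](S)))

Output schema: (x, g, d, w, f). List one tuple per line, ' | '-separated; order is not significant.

Subexpression sizes:
  R → 4
  S → 3
  π[w,e](S) → 3
  (R ⋈[d=e] π[w,e](S)) → 1
  ρ[f/e]((R ⋈[d=e] π[w,e](S))) → 1

== RESULT ==
x | g | d | w | f
q | 8 | 6 | s | 6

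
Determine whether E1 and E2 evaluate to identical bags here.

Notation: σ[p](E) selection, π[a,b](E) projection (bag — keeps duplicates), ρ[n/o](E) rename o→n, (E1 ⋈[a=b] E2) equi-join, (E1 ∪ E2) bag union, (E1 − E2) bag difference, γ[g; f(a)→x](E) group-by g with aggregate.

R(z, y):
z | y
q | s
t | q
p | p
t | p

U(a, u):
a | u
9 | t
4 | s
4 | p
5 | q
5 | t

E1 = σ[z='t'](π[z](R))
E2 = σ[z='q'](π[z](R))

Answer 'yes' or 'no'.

E1 stepwise |·|:
  R → 4
  π[z](R) → 4
  σ[z='t'](π[z](R)) → 2
E2 stepwise |·|:
  R → 4
  π[z](R) → 4
  σ[z='q'](π[z](R)) → 1

E1 result:
z
t
t
E2 result:
z
q
Witness: ('t',) appears 2× in E1 but 0× in E2.

no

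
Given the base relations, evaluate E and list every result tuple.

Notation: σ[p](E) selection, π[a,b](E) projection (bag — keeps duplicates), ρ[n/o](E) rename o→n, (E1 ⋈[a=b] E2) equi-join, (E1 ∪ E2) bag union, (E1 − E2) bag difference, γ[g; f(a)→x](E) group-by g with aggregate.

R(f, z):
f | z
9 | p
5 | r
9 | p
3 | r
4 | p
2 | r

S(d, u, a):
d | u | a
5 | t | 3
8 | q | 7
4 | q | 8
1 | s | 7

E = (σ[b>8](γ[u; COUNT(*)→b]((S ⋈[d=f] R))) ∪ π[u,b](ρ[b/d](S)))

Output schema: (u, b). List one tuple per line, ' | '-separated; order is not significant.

Per-node cardinality:
  S → 4
  R → 6
  (S ⋈[d=f] R) → 2
  γ[u; COUNT(*)→b]((S ⋈[d=f] R)) → 2
  σ[b>8](γ[u; COUNT(*)→b]((S ⋈[d=f] R))) → 0
  S → 4
  ρ[b/d](S) → 4
  π[u,b](ρ[b/d](S)) → 4
  (σ[b>8](γ[u; COUNT(*)→b]((S ⋈[d=f] R))) ∪ π[u,b](ρ[b/d](S))) → 4

== RESULT ==
u | b
q | 4
q | 8
s | 1
t | 5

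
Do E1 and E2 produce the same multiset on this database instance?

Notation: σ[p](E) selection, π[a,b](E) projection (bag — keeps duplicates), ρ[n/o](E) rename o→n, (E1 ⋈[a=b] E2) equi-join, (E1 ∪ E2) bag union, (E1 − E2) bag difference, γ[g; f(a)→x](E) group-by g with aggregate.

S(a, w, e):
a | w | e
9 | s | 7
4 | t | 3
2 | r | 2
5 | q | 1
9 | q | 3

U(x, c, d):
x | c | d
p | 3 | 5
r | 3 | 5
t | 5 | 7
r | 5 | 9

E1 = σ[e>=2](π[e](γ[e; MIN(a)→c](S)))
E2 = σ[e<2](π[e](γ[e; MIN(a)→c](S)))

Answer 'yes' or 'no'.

E1 subexpression sizes:
  S → 5
  γ[e; MIN(a)→c](S) → 4
  π[e](γ[e; MIN(a)→c](S)) → 4
  σ[e>=2](π[e](γ[e; MIN(a)→c](S))) → 3
E2 subexpression sizes:
  S → 5
  γ[e; MIN(a)→c](S) → 4
  π[e](γ[e; MIN(a)→c](S)) → 4
  σ[e<2](π[e](γ[e; MIN(a)→c](S))) → 1

E1 result:
e
2
3
7
E2 result:
e
1
Witness: (1,) appears 0× in E1 but 1× in E2.

no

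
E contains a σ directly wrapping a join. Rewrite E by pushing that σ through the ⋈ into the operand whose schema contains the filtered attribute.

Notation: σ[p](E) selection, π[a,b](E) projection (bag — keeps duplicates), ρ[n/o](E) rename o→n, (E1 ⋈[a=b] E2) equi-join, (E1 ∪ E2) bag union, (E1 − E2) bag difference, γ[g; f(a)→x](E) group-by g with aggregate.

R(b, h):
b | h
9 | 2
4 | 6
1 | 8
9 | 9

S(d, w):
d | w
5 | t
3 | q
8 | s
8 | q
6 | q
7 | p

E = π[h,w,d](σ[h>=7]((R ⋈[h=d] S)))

σ filters on h, owned by the left side.
E' = π[h,w,d]((σ[h>=7](R) ⋈[h=d] S))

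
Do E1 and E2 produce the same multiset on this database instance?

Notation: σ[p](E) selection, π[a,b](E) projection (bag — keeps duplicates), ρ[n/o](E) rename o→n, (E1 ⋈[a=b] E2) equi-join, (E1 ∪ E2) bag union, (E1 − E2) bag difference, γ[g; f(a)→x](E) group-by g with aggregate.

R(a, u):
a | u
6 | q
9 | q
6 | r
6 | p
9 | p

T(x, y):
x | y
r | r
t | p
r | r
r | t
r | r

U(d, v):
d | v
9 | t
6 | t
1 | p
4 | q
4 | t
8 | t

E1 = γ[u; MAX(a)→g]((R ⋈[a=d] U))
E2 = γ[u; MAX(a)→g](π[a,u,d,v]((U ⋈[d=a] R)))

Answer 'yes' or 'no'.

E1 row counts bottom-up:
  R → 5
  U → 6
  (R ⋈[a=d] U) → 5
  γ[u; MAX(a)→g]((R ⋈[a=d] U)) → 3
E2 row counts bottom-up:
  U → 6
  R → 5
  (U ⋈[d=a] R) → 5
  π[a,u,d,v]((U ⋈[d=a] R)) → 5
  γ[u; MAX(a)→g](π[a,u,d,v]((U ⋈[d=a] R))) → 3

E1 and E2 produce the same multiset:
u | g
p | 9
q | 9
r | 6

yes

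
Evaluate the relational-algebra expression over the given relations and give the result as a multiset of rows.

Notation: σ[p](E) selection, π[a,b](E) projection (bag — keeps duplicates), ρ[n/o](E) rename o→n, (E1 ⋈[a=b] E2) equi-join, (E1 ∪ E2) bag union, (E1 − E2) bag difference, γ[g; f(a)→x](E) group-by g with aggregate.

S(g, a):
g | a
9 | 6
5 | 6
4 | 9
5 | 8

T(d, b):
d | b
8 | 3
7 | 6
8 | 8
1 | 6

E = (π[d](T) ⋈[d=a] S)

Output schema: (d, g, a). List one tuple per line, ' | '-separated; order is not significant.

Row counts bottom-up:
  T → 4
  π[d](T) → 4
  S → 4
  (π[d](T) ⋈[d=a] S) → 2

== RESULT ==
d | g | a
8 | 5 | 8
8 | 5 | 8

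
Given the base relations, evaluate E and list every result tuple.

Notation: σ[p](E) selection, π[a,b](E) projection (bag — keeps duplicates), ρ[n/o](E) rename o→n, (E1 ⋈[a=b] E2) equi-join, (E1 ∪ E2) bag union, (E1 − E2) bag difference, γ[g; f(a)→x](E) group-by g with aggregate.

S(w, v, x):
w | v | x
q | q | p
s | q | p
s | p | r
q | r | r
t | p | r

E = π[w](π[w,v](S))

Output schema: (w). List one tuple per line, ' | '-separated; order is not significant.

Row counts bottom-up:
  S → 5
  π[w,v](S) → 5
  π[w](π[w,v](S)) → 5

== RESULT ==
w
q
q
s
s
t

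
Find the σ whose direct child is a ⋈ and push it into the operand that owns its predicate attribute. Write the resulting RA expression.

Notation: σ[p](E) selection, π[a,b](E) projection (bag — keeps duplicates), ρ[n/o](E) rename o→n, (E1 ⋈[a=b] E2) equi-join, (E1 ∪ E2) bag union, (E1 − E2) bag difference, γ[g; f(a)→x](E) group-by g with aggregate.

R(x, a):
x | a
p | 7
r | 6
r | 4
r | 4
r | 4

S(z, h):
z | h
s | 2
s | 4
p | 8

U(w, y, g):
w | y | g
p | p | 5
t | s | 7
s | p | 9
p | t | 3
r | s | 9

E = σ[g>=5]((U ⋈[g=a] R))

σ filters on g, owned by the left side.
E' = (σ[g>=5](U) ⋈[g=a] R)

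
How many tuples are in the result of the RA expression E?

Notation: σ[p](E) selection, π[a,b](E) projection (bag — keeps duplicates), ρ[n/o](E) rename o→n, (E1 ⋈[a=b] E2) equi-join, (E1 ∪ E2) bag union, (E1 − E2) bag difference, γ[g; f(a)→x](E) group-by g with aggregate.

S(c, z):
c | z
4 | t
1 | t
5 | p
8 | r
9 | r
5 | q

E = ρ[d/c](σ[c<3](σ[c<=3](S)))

Per-node cardinality:
  S → 6
  σ[c<=3](S) → 1
  σ[c<3](σ[c<=3](S)) → 1
  ρ[d/c](σ[c<3](σ[c<=3](S))) → 1

|E| = 1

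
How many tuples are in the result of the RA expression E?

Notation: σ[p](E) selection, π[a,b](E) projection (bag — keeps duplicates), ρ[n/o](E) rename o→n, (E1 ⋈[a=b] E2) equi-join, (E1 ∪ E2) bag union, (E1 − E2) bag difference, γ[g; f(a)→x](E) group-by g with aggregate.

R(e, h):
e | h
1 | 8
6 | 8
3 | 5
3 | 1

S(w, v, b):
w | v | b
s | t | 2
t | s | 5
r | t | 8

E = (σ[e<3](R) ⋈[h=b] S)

Stepwise |·|:
  R → 4
  σ[e<3](R) → 1
  S → 3
  (σ[e<3](R) ⋈[h=b] S) → 1

|E| = 1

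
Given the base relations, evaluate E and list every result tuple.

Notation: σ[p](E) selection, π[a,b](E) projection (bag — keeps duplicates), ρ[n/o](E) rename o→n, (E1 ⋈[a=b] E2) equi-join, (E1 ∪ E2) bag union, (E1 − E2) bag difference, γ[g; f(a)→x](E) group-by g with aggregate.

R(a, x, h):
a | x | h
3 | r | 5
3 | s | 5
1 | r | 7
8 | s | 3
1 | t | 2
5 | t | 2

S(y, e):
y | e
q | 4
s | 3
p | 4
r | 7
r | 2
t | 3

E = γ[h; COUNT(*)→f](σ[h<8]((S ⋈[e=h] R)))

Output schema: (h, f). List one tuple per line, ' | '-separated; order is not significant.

Row counts bottom-up:
  S → 6
  R → 6
  (S ⋈[e=h] R) → 5
  σ[h<8]((S ⋈[e=h] R)) → 5
  γ[h; COUNT(*)→f](σ[h<8]((S ⋈[e=h] R))) → 3

== RESULT ==
h | f
2 | 2
3 | 2
7 | 1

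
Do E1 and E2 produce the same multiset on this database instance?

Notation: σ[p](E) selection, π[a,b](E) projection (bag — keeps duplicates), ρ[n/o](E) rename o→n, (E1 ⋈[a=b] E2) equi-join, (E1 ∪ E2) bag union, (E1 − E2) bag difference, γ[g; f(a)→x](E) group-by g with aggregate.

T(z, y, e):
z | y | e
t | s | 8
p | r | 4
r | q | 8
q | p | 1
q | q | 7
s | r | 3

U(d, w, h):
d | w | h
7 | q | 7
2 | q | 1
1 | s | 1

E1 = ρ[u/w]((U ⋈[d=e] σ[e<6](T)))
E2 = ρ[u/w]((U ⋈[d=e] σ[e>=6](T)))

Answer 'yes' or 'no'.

E1 per-node cardinality:
  U → 3
  T → 6
  σ[e<6](T) → 3
  (U ⋈[d=e] σ[e<6](T)) → 1
  ρ[u/w]((U ⋈[d=e] σ[e<6](T))) → 1
E2 per-node cardinality:
  U → 3
  T → 6
  σ[e>=6](T) → 3
  (U ⋈[d=e] σ[e>=6](T)) → 1
  ρ[u/w]((U ⋈[d=e] σ[e>=6](T))) → 1

E1 result:
d | u | h | z | y | e
1 | s | 1 | q | p | 1
E2 result:
d | u | h | z | y | e
7 | q | 7 | q | q | 7
Witness: (1, 's', 1, 'q', 'p', 1) appears 1× in E1 but 0× in E2.

no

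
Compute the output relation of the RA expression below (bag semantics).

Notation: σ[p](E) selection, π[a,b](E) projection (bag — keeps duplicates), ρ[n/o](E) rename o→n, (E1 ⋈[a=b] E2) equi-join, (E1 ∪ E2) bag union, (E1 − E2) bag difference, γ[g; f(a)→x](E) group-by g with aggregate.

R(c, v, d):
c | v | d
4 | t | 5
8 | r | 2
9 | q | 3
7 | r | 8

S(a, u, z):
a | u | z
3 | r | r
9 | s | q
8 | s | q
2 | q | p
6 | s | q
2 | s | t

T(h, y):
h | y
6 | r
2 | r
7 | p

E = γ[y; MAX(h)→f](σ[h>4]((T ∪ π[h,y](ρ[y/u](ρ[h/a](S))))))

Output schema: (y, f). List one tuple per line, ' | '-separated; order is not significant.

Row counts bottom-up:
  T → 3
  S → 6
  ρ[h/a](S) → 6
  ρ[y/u](ρ[h/a](S)) → 6
  π[h,y](ρ[y/u](ρ[h/a](S))) → 6
  (T ∪ π[h,y](ρ[y/u](ρ[h/a](S)))) → 9
  σ[h>4]((T ∪ π[h,y](ρ[y/u](ρ[h/a](S))))) → 5
  γ[y; MAX(h)→f](σ[h>4]((T ∪ π[h,y](ρ[y/u](ρ[h/a](S)))))) → 3

== RESULT ==
y | f
p | 7
r | 6
s | 9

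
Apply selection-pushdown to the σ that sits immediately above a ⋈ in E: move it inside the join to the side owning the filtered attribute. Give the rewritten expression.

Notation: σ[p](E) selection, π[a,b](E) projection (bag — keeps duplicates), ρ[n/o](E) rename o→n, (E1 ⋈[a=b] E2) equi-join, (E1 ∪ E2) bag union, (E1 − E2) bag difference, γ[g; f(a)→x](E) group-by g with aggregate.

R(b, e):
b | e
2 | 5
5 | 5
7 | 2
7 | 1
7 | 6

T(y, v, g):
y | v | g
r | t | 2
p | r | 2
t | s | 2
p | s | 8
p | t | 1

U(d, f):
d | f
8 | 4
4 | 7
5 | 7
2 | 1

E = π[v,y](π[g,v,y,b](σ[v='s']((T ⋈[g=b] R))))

σ filters on v, owned by the left side.
E' = π[v,y](π[g,v,y,b]((σ[v='s'](T) ⋈[g=b] R)))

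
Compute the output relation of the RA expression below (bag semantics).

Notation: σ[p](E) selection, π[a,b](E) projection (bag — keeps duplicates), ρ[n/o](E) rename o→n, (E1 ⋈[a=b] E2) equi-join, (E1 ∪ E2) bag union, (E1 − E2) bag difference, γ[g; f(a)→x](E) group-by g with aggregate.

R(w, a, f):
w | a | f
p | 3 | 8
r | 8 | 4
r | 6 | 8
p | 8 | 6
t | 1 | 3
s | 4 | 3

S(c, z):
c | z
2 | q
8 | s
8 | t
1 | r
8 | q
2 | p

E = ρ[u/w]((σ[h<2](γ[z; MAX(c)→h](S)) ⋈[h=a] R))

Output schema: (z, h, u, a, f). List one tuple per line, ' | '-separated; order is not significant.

Subexpression sizes:
  S → 6
  γ[z; MAX(c)→h](S) → 5
  σ[h<2](γ[z; MAX(c)→h](S)) → 1
  R → 6
  (σ[h<2](γ[z; MAX(c)→h](S)) ⋈[h=a] R) → 1
  ρ[u/w]((σ[h<2](γ[z; MAX(c)→h](S)) ⋈[h=a] R)) → 1

== RESULT ==
z | h | u | a | f
r | 1 | t | 1 | 3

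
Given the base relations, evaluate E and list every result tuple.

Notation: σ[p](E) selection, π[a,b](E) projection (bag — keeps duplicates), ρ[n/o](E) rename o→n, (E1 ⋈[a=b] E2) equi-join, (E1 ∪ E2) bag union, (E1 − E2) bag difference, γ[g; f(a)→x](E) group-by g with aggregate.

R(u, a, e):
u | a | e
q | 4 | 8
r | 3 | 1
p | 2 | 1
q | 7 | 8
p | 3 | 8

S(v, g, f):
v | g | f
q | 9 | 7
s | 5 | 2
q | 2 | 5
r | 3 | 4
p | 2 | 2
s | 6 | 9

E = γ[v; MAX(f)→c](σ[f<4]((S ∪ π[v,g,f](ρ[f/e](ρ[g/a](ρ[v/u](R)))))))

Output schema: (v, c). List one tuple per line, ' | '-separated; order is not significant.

Row counts bottom-up:
  S → 6
  R → 5
  ρ[v/u](R) → 5
  ρ[g/a](ρ[v/u](R)) → 5
  ρ[f/e](ρ[g/a](ρ[v/u](R))) → 5
  π[v,g,f](ρ[f/e](ρ[g/a](ρ[v/u](R)))) → 5
  (S ∪ π[v,g,f](ρ[f/e](ρ[g/a](ρ[v/u](R))))) → 11
  σ[f<4]((S ∪ π[v,g,f](ρ[f/e](ρ[g/a](ρ[v/u](R)))))) → 4
  γ[v; MAX(f)→c](σ[f<4]((S ∪ π[v,g,f](ρ[f/e](ρ[g/a](ρ[v/u](R))))))) → 3

== RESULT ==
v | c
p | 2
r | 1
s | 2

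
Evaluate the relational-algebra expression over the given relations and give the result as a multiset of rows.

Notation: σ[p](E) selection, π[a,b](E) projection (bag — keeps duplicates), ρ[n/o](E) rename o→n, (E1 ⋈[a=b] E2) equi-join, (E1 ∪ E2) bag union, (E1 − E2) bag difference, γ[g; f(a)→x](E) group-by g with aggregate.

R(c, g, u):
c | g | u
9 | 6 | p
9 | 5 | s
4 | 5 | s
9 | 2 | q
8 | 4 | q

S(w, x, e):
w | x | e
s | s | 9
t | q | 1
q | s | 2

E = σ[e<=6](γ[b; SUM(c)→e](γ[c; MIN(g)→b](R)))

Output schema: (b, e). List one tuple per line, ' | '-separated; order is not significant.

Subexpression sizes:
  R → 5
  γ[c; MIN(g)→b](R) → 3
  γ[b; SUM(c)→e](γ[c; MIN(g)→b](R)) → 3
  σ[e<=6](γ[b; SUM(c)→e](γ[c; MIN(g)→b](R))) → 1

== RESULT ==
b | e
5 | 4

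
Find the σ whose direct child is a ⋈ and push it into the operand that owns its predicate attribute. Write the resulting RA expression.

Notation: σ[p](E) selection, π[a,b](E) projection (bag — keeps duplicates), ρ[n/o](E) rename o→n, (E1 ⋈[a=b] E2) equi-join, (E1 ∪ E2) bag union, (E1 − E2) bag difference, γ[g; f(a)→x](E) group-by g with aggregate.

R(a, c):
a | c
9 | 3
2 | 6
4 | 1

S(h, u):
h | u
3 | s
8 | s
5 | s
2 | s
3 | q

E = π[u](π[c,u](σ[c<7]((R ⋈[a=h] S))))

σ filters on c, owned by the left side.
E' = π[u](π[c,u]((σ[c<7](R) ⋈[a=h] S)))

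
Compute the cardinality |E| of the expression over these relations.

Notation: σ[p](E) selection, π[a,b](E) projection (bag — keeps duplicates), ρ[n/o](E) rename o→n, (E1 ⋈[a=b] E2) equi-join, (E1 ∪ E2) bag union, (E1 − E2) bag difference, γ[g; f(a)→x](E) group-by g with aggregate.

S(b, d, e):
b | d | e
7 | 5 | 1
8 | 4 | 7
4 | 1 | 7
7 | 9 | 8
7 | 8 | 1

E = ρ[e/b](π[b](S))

Row counts bottom-up:
  S → 5
  π[b](S) → 5
  ρ[e/b](π[b](S)) → 5

|E| = 5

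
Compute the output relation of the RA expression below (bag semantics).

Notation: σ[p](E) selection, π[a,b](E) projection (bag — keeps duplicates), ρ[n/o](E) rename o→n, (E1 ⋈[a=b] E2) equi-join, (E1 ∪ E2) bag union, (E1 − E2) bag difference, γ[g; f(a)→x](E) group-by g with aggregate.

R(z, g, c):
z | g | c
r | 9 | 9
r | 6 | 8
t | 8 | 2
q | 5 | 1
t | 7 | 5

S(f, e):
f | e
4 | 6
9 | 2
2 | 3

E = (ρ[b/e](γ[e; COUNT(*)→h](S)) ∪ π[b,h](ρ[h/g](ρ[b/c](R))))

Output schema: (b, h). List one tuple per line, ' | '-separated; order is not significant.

Subexpression sizes:
  S → 3
  γ[e; COUNT(*)→h](S) → 3
  ρ[b/e](γ[e; COUNT(*)→h](S)) → 3
  R → 5
  ρ[b/c](R) → 5
  ρ[h/g](ρ[b/c](R)) → 5
  π[b,h](ρ[h/g](ρ[b/c](R))) → 5
  (ρ[b/e](γ[e; COUNT(*)→h](S)) ∪ π[b,h](ρ[h/g](ρ[b/c](R)))) → 8

== RESULT ==
b | h
1 | 5
2 | 1
2 | 8
3 | 1
5 | 7
6 | 1
8 | 6
9 | 9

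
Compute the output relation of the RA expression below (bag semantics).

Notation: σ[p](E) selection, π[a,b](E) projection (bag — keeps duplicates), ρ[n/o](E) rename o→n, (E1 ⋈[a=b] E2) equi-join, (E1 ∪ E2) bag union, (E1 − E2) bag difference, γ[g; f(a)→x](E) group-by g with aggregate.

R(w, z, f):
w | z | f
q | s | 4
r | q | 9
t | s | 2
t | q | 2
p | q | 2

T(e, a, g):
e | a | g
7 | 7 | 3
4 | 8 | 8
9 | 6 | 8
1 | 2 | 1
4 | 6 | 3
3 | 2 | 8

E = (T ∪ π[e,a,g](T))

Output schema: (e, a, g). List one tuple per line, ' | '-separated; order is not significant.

Stepwise |·|:
  T → 6
  T → 6
  π[e,a,g](T) → 6
  (T ∪ π[e,a,g](T)) → 12

== RESULT ==
e | a | g
1 | 2 | 1
1 | 2 | 1
3 | 2 | 8
3 | 2 | 8
4 | 6 | 3
4 | 6 | 3
4 | 8 | 8
4 | 8 | 8
7 | 7 | 3
7 | 7 | 3
9 | 6 | 8
9 | 6 | 8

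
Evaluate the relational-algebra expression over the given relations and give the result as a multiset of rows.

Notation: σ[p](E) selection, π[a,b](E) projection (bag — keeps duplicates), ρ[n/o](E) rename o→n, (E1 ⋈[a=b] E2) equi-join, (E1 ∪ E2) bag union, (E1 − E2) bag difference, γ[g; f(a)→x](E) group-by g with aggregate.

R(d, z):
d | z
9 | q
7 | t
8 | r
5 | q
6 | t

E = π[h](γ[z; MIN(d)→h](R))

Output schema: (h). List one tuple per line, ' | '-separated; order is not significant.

Row counts bottom-up:
  R → 5
  γ[z; MIN(d)→h](R) → 3
  π[h](γ[z; MIN(d)→h](R)) → 3

== RESULT ==
h
5
6
8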